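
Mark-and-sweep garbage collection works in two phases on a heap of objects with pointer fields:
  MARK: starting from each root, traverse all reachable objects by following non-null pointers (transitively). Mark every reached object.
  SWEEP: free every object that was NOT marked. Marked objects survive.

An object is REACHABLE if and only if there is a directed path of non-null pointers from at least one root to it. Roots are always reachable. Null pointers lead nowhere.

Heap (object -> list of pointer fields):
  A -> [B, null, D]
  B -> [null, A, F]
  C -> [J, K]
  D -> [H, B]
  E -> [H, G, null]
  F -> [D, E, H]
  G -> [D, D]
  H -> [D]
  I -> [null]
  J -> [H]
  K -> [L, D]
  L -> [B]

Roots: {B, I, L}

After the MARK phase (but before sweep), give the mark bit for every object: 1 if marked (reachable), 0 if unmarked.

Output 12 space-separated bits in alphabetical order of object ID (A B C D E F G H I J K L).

Roots: B I L
Mark B: refs=null A F, marked=B
Mark I: refs=null, marked=B I
Mark L: refs=B, marked=B I L
Mark A: refs=B null D, marked=A B I L
Mark F: refs=D E H, marked=A B F I L
Mark D: refs=H B, marked=A B D F I L
Mark E: refs=H G null, marked=A B D E F I L
Mark H: refs=D, marked=A B D E F H I L
Mark G: refs=D D, marked=A B D E F G H I L
Unmarked (collected): C J K

Answer: 1 1 0 1 1 1 1 1 1 0 0 1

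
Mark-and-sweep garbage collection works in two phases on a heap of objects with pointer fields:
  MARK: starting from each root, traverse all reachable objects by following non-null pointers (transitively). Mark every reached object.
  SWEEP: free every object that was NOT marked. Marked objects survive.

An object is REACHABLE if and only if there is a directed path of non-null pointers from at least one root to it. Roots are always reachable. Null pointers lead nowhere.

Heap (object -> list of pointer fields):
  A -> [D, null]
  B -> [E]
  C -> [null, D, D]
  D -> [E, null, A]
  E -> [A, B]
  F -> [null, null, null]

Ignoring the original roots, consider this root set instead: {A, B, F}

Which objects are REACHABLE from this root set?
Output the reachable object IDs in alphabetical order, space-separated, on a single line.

Answer: A B D E F

Derivation:
Roots: A B F
Mark A: refs=D null, marked=A
Mark B: refs=E, marked=A B
Mark F: refs=null null null, marked=A B F
Mark D: refs=E null A, marked=A B D F
Mark E: refs=A B, marked=A B D E F
Unmarked (collected): C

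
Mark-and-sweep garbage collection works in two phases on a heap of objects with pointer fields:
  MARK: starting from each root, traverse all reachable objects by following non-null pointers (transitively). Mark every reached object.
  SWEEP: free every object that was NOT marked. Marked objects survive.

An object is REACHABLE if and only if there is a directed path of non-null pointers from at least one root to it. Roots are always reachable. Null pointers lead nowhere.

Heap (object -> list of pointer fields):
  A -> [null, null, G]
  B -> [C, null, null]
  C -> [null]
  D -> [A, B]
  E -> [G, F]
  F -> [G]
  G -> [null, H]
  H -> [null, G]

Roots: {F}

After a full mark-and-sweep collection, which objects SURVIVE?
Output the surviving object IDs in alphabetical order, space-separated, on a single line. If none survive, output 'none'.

Roots: F
Mark F: refs=G, marked=F
Mark G: refs=null H, marked=F G
Mark H: refs=null G, marked=F G H
Unmarked (collected): A B C D E

Answer: F G H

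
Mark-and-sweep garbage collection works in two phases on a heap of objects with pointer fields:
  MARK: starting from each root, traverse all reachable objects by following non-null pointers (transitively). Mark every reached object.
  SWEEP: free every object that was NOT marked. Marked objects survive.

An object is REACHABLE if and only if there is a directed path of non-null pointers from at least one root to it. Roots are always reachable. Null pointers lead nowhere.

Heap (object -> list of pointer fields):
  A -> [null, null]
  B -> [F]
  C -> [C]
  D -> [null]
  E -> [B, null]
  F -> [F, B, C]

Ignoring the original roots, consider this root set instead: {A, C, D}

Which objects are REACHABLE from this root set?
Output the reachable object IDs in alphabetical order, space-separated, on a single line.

Roots: A C D
Mark A: refs=null null, marked=A
Mark C: refs=C, marked=A C
Mark D: refs=null, marked=A C D
Unmarked (collected): B E F

Answer: A C D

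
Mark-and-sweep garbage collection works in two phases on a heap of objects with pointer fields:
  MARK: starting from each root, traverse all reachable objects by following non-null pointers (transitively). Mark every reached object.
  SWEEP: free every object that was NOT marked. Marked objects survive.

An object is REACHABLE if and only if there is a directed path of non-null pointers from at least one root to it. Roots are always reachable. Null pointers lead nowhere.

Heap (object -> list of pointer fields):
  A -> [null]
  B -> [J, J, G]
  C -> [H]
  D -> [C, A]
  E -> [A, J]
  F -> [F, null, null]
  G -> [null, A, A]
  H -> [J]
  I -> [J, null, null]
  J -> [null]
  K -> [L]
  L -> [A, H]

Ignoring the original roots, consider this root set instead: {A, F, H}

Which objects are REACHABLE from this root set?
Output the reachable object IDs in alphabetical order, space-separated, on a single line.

Roots: A F H
Mark A: refs=null, marked=A
Mark F: refs=F null null, marked=A F
Mark H: refs=J, marked=A F H
Mark J: refs=null, marked=A F H J
Unmarked (collected): B C D E G I K L

Answer: A F H J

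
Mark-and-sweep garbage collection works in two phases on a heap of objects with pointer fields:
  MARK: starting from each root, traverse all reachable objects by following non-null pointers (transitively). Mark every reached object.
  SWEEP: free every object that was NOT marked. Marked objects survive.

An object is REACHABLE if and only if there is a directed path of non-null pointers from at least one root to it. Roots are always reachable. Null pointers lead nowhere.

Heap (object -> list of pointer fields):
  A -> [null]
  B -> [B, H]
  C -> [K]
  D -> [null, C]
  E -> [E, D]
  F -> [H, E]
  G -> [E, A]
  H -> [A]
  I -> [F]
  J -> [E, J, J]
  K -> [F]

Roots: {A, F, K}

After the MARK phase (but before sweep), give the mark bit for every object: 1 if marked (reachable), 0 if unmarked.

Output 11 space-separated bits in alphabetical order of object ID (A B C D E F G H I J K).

Answer: 1 0 1 1 1 1 0 1 0 0 1

Derivation:
Roots: A F K
Mark A: refs=null, marked=A
Mark F: refs=H E, marked=A F
Mark K: refs=F, marked=A F K
Mark H: refs=A, marked=A F H K
Mark E: refs=E D, marked=A E F H K
Mark D: refs=null C, marked=A D E F H K
Mark C: refs=K, marked=A C D E F H K
Unmarked (collected): B G I J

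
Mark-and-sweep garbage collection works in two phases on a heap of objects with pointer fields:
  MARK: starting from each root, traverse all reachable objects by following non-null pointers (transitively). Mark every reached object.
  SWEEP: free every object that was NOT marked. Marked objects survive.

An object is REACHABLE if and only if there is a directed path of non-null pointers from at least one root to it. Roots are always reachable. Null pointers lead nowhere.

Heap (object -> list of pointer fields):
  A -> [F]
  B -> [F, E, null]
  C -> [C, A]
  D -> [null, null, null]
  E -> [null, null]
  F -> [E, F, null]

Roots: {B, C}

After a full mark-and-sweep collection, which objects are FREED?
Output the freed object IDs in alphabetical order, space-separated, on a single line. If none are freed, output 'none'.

Roots: B C
Mark B: refs=F E null, marked=B
Mark C: refs=C A, marked=B C
Mark F: refs=E F null, marked=B C F
Mark E: refs=null null, marked=B C E F
Mark A: refs=F, marked=A B C E F
Unmarked (collected): D

Answer: D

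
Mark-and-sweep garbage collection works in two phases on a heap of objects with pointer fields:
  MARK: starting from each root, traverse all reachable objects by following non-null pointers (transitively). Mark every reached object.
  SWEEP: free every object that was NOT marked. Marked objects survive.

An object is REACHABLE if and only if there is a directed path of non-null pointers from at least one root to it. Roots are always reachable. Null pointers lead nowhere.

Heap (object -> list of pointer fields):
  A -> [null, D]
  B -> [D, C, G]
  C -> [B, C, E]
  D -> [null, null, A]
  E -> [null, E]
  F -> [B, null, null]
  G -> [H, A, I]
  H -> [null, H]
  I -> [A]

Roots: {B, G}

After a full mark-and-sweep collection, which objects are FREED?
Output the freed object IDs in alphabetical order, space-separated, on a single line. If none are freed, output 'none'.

Answer: F

Derivation:
Roots: B G
Mark B: refs=D C G, marked=B
Mark G: refs=H A I, marked=B G
Mark D: refs=null null A, marked=B D G
Mark C: refs=B C E, marked=B C D G
Mark H: refs=null H, marked=B C D G H
Mark A: refs=null D, marked=A B C D G H
Mark I: refs=A, marked=A B C D G H I
Mark E: refs=null E, marked=A B C D E G H I
Unmarked (collected): F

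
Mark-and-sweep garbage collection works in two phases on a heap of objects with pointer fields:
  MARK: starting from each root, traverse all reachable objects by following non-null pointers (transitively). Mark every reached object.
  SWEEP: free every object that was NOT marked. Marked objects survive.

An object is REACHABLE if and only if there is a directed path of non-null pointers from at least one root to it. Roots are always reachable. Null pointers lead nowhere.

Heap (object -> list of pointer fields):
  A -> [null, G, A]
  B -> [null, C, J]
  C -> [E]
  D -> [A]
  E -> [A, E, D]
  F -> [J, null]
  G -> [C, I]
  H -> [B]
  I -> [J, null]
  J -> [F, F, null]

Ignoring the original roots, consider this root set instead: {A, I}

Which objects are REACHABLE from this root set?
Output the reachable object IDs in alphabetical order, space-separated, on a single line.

Roots: A I
Mark A: refs=null G A, marked=A
Mark I: refs=J null, marked=A I
Mark G: refs=C I, marked=A G I
Mark J: refs=F F null, marked=A G I J
Mark C: refs=E, marked=A C G I J
Mark F: refs=J null, marked=A C F G I J
Mark E: refs=A E D, marked=A C E F G I J
Mark D: refs=A, marked=A C D E F G I J
Unmarked (collected): B H

Answer: A C D E F G I J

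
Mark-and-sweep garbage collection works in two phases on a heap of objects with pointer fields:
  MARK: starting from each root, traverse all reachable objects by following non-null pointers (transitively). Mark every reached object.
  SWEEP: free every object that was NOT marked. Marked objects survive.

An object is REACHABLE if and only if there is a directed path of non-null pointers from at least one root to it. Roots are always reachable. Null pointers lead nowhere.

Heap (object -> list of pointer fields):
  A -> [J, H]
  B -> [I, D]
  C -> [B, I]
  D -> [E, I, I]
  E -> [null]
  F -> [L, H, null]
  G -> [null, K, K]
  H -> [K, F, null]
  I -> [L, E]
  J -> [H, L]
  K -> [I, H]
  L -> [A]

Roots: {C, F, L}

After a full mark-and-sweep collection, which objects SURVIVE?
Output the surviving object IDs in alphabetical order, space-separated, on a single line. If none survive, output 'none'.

Roots: C F L
Mark C: refs=B I, marked=C
Mark F: refs=L H null, marked=C F
Mark L: refs=A, marked=C F L
Mark B: refs=I D, marked=B C F L
Mark I: refs=L E, marked=B C F I L
Mark H: refs=K F null, marked=B C F H I L
Mark A: refs=J H, marked=A B C F H I L
Mark D: refs=E I I, marked=A B C D F H I L
Mark E: refs=null, marked=A B C D E F H I L
Mark K: refs=I H, marked=A B C D E F H I K L
Mark J: refs=H L, marked=A B C D E F H I J K L
Unmarked (collected): G

Answer: A B C D E F H I J K L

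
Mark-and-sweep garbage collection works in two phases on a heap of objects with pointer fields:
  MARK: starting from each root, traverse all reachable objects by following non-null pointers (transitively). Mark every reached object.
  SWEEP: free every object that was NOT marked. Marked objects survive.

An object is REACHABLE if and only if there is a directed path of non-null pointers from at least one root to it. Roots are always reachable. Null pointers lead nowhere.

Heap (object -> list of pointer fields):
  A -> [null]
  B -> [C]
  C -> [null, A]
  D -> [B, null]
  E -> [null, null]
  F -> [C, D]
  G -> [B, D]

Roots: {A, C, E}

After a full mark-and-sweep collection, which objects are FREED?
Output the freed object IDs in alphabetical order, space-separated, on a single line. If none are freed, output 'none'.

Answer: B D F G

Derivation:
Roots: A C E
Mark A: refs=null, marked=A
Mark C: refs=null A, marked=A C
Mark E: refs=null null, marked=A C E
Unmarked (collected): B D F G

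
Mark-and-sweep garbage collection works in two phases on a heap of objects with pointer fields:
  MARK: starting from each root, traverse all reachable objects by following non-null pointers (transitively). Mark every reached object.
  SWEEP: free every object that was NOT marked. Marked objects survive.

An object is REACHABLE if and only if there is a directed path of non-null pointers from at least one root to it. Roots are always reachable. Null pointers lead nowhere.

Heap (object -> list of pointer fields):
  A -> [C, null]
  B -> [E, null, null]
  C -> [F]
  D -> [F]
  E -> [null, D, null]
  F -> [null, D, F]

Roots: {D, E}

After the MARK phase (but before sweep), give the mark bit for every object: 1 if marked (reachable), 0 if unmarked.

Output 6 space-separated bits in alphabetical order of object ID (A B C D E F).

Answer: 0 0 0 1 1 1

Derivation:
Roots: D E
Mark D: refs=F, marked=D
Mark E: refs=null D null, marked=D E
Mark F: refs=null D F, marked=D E F
Unmarked (collected): A B C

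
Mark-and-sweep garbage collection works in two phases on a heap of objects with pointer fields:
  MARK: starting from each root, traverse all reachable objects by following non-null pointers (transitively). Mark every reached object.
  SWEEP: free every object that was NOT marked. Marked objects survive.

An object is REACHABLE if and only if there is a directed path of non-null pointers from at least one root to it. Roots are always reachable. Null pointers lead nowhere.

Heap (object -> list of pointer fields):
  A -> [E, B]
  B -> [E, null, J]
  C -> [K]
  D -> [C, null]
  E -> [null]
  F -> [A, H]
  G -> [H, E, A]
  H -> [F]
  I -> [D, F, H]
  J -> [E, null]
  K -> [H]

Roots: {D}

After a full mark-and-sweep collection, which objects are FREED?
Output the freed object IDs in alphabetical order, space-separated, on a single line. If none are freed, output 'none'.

Answer: G I

Derivation:
Roots: D
Mark D: refs=C null, marked=D
Mark C: refs=K, marked=C D
Mark K: refs=H, marked=C D K
Mark H: refs=F, marked=C D H K
Mark F: refs=A H, marked=C D F H K
Mark A: refs=E B, marked=A C D F H K
Mark E: refs=null, marked=A C D E F H K
Mark B: refs=E null J, marked=A B C D E F H K
Mark J: refs=E null, marked=A B C D E F H J K
Unmarked (collected): G I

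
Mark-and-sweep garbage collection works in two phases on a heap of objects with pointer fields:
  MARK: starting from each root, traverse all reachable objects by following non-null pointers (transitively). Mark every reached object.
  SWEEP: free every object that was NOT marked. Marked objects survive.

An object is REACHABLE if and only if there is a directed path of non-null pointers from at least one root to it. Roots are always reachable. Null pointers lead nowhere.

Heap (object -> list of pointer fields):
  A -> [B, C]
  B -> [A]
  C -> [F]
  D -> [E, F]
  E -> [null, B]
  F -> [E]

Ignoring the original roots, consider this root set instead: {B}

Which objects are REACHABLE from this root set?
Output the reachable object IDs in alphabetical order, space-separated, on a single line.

Answer: A B C E F

Derivation:
Roots: B
Mark B: refs=A, marked=B
Mark A: refs=B C, marked=A B
Mark C: refs=F, marked=A B C
Mark F: refs=E, marked=A B C F
Mark E: refs=null B, marked=A B C E F
Unmarked (collected): D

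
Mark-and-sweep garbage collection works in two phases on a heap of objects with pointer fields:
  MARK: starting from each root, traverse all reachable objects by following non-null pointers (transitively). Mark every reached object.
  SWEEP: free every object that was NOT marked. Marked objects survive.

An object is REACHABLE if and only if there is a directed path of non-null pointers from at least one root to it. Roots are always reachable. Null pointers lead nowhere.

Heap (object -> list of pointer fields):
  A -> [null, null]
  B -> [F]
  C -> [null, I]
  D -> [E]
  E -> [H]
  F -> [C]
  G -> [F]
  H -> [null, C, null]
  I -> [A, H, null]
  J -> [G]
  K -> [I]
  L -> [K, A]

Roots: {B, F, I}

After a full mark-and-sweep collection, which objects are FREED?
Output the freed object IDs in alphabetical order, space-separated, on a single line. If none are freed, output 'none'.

Roots: B F I
Mark B: refs=F, marked=B
Mark F: refs=C, marked=B F
Mark I: refs=A H null, marked=B F I
Mark C: refs=null I, marked=B C F I
Mark A: refs=null null, marked=A B C F I
Mark H: refs=null C null, marked=A B C F H I
Unmarked (collected): D E G J K L

Answer: D E G J K L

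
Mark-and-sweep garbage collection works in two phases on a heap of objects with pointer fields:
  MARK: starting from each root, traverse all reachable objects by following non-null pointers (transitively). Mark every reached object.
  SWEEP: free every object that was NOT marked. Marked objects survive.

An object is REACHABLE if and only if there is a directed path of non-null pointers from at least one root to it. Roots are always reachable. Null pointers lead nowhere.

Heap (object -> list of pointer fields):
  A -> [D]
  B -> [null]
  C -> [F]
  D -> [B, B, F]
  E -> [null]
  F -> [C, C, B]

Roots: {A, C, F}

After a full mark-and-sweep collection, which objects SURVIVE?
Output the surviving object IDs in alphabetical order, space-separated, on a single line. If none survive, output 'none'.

Answer: A B C D F

Derivation:
Roots: A C F
Mark A: refs=D, marked=A
Mark C: refs=F, marked=A C
Mark F: refs=C C B, marked=A C F
Mark D: refs=B B F, marked=A C D F
Mark B: refs=null, marked=A B C D F
Unmarked (collected): E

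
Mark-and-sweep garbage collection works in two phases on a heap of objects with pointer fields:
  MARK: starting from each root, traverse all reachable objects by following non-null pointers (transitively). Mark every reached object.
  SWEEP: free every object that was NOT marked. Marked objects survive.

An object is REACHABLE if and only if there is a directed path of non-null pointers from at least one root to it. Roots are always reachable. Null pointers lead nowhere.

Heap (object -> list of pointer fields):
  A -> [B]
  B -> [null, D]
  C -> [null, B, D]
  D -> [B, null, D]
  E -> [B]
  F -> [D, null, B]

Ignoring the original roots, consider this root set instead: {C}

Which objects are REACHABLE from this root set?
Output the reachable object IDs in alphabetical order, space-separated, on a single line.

Answer: B C D

Derivation:
Roots: C
Mark C: refs=null B D, marked=C
Mark B: refs=null D, marked=B C
Mark D: refs=B null D, marked=B C D
Unmarked (collected): A E F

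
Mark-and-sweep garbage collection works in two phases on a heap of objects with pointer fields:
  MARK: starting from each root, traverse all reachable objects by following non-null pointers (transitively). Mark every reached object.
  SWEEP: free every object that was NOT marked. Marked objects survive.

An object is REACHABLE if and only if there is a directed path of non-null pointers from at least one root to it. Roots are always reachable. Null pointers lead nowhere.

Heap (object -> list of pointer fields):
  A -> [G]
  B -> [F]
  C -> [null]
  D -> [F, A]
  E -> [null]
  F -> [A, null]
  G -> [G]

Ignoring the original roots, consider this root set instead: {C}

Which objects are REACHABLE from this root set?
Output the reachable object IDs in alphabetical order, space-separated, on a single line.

Roots: C
Mark C: refs=null, marked=C
Unmarked (collected): A B D E F G

Answer: C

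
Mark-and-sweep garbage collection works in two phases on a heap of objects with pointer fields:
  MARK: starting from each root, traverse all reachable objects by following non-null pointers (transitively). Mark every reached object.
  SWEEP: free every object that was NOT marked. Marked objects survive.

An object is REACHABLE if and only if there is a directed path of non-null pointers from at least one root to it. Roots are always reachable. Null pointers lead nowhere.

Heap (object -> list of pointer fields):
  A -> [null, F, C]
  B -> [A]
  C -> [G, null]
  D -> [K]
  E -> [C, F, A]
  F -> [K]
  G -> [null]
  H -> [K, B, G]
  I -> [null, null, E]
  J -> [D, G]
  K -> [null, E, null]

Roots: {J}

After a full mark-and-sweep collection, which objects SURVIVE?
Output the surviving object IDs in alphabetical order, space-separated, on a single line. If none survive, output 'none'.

Roots: J
Mark J: refs=D G, marked=J
Mark D: refs=K, marked=D J
Mark G: refs=null, marked=D G J
Mark K: refs=null E null, marked=D G J K
Mark E: refs=C F A, marked=D E G J K
Mark C: refs=G null, marked=C D E G J K
Mark F: refs=K, marked=C D E F G J K
Mark A: refs=null F C, marked=A C D E F G J K
Unmarked (collected): B H I

Answer: A C D E F G J K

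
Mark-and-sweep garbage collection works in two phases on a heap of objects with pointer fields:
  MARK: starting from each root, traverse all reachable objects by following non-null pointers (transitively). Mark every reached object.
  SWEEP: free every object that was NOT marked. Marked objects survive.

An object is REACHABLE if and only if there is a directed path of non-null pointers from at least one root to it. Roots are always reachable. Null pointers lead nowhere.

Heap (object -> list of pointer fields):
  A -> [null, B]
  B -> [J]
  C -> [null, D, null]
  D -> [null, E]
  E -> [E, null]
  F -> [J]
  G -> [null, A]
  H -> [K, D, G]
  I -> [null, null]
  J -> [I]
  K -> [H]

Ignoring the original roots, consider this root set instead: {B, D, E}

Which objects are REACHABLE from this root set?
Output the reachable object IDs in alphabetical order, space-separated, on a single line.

Answer: B D E I J

Derivation:
Roots: B D E
Mark B: refs=J, marked=B
Mark D: refs=null E, marked=B D
Mark E: refs=E null, marked=B D E
Mark J: refs=I, marked=B D E J
Mark I: refs=null null, marked=B D E I J
Unmarked (collected): A C F G H K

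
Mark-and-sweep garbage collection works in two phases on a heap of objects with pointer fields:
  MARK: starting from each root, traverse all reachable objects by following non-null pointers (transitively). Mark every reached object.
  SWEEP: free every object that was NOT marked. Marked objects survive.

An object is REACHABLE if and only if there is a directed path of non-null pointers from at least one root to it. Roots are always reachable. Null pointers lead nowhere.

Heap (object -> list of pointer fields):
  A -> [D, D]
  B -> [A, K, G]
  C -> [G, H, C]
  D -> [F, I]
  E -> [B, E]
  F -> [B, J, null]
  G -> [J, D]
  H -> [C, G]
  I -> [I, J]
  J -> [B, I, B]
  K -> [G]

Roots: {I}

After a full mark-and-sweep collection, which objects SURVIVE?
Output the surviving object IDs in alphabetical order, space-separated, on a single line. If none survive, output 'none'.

Answer: A B D F G I J K

Derivation:
Roots: I
Mark I: refs=I J, marked=I
Mark J: refs=B I B, marked=I J
Mark B: refs=A K G, marked=B I J
Mark A: refs=D D, marked=A B I J
Mark K: refs=G, marked=A B I J K
Mark G: refs=J D, marked=A B G I J K
Mark D: refs=F I, marked=A B D G I J K
Mark F: refs=B J null, marked=A B D F G I J K
Unmarked (collected): C E H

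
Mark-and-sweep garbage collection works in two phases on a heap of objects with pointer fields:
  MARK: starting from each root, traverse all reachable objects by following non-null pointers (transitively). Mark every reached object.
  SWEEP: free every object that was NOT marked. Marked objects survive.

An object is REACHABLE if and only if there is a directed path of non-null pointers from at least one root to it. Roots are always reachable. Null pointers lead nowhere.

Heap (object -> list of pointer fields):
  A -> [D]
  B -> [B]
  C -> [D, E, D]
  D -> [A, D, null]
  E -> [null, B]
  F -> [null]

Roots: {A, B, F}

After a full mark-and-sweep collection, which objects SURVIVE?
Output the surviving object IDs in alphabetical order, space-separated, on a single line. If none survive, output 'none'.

Roots: A B F
Mark A: refs=D, marked=A
Mark B: refs=B, marked=A B
Mark F: refs=null, marked=A B F
Mark D: refs=A D null, marked=A B D F
Unmarked (collected): C E

Answer: A B D F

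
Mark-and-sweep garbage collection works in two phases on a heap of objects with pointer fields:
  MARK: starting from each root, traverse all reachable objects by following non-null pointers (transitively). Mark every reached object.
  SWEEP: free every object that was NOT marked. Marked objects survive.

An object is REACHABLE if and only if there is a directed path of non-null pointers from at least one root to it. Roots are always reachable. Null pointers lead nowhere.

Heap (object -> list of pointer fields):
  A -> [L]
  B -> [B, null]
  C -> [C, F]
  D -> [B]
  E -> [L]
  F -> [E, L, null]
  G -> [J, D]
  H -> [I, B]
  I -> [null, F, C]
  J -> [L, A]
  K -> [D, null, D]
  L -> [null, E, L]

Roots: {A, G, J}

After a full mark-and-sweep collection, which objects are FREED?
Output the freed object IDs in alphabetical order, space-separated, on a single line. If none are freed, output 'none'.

Roots: A G J
Mark A: refs=L, marked=A
Mark G: refs=J D, marked=A G
Mark J: refs=L A, marked=A G J
Mark L: refs=null E L, marked=A G J L
Mark D: refs=B, marked=A D G J L
Mark E: refs=L, marked=A D E G J L
Mark B: refs=B null, marked=A B D E G J L
Unmarked (collected): C F H I K

Answer: C F H I K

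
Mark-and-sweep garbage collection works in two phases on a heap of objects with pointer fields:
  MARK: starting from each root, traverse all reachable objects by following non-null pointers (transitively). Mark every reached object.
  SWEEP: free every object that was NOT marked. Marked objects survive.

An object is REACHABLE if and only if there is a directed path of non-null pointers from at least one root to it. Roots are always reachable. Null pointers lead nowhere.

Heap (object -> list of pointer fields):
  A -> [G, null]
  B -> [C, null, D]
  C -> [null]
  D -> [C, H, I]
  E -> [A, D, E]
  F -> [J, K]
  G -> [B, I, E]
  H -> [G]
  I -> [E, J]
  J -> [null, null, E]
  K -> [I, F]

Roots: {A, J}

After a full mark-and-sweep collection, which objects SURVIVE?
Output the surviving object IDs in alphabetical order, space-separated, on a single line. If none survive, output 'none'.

Roots: A J
Mark A: refs=G null, marked=A
Mark J: refs=null null E, marked=A J
Mark G: refs=B I E, marked=A G J
Mark E: refs=A D E, marked=A E G J
Mark B: refs=C null D, marked=A B E G J
Mark I: refs=E J, marked=A B E G I J
Mark D: refs=C H I, marked=A B D E G I J
Mark C: refs=null, marked=A B C D E G I J
Mark H: refs=G, marked=A B C D E G H I J
Unmarked (collected): F K

Answer: A B C D E G H I J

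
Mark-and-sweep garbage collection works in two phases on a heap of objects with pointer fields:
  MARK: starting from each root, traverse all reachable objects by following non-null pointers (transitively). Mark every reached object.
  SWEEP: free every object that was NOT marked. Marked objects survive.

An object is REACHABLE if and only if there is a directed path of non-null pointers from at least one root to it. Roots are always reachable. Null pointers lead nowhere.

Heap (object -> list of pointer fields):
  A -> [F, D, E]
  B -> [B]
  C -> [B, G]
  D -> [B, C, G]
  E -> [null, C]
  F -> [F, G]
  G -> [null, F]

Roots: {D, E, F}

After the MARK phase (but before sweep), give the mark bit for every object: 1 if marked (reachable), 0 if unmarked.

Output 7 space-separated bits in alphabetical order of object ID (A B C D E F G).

Roots: D E F
Mark D: refs=B C G, marked=D
Mark E: refs=null C, marked=D E
Mark F: refs=F G, marked=D E F
Mark B: refs=B, marked=B D E F
Mark C: refs=B G, marked=B C D E F
Mark G: refs=null F, marked=B C D E F G
Unmarked (collected): A

Answer: 0 1 1 1 1 1 1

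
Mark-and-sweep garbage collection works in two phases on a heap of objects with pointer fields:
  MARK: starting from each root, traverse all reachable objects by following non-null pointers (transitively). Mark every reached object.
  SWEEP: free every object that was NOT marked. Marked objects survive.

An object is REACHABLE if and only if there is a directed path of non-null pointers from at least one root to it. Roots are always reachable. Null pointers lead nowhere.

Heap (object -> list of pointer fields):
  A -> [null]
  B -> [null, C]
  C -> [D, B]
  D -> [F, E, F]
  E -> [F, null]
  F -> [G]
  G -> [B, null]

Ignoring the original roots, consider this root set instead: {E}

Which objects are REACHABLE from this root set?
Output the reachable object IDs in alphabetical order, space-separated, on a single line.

Roots: E
Mark E: refs=F null, marked=E
Mark F: refs=G, marked=E F
Mark G: refs=B null, marked=E F G
Mark B: refs=null C, marked=B E F G
Mark C: refs=D B, marked=B C E F G
Mark D: refs=F E F, marked=B C D E F G
Unmarked (collected): A

Answer: B C D E F G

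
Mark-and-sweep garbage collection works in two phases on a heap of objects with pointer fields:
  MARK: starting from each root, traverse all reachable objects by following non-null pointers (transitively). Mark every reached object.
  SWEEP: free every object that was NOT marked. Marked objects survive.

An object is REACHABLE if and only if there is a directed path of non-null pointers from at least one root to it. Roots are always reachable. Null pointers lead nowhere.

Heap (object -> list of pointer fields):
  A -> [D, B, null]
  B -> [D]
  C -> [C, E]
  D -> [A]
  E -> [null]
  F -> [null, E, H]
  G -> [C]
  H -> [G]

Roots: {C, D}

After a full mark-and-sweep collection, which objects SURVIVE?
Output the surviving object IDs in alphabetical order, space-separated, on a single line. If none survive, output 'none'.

Roots: C D
Mark C: refs=C E, marked=C
Mark D: refs=A, marked=C D
Mark E: refs=null, marked=C D E
Mark A: refs=D B null, marked=A C D E
Mark B: refs=D, marked=A B C D E
Unmarked (collected): F G H

Answer: A B C D E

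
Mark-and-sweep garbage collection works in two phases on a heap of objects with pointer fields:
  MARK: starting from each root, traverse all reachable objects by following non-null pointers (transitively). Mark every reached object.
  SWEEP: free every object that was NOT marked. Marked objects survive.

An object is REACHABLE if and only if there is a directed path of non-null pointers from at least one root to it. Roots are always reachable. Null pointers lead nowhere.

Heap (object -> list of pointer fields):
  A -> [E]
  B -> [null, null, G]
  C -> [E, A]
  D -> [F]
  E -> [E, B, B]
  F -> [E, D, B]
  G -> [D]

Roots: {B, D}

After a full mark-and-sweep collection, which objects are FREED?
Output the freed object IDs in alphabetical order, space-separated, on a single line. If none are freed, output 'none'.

Answer: A C

Derivation:
Roots: B D
Mark B: refs=null null G, marked=B
Mark D: refs=F, marked=B D
Mark G: refs=D, marked=B D G
Mark F: refs=E D B, marked=B D F G
Mark E: refs=E B B, marked=B D E F G
Unmarked (collected): A C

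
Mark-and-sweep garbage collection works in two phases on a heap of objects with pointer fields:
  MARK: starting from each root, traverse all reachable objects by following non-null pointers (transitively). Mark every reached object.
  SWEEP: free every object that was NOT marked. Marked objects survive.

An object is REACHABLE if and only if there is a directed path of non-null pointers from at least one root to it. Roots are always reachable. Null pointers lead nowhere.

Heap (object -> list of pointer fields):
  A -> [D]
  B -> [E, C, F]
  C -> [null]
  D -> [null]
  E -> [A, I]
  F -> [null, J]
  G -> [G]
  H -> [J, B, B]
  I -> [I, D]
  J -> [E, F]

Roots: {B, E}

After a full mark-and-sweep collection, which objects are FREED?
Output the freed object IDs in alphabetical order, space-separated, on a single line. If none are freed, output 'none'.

Answer: G H

Derivation:
Roots: B E
Mark B: refs=E C F, marked=B
Mark E: refs=A I, marked=B E
Mark C: refs=null, marked=B C E
Mark F: refs=null J, marked=B C E F
Mark A: refs=D, marked=A B C E F
Mark I: refs=I D, marked=A B C E F I
Mark J: refs=E F, marked=A B C E F I J
Mark D: refs=null, marked=A B C D E F I J
Unmarked (collected): G H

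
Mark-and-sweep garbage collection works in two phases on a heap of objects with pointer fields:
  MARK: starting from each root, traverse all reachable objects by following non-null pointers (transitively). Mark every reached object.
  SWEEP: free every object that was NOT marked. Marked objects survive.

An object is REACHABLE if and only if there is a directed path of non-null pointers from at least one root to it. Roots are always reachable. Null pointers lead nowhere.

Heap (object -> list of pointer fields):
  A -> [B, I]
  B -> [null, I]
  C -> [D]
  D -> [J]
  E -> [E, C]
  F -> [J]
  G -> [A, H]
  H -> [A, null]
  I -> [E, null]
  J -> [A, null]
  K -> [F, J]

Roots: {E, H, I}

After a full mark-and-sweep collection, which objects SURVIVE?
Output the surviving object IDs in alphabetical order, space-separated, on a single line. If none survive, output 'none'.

Roots: E H I
Mark E: refs=E C, marked=E
Mark H: refs=A null, marked=E H
Mark I: refs=E null, marked=E H I
Mark C: refs=D, marked=C E H I
Mark A: refs=B I, marked=A C E H I
Mark D: refs=J, marked=A C D E H I
Mark B: refs=null I, marked=A B C D E H I
Mark J: refs=A null, marked=A B C D E H I J
Unmarked (collected): F G K

Answer: A B C D E H I J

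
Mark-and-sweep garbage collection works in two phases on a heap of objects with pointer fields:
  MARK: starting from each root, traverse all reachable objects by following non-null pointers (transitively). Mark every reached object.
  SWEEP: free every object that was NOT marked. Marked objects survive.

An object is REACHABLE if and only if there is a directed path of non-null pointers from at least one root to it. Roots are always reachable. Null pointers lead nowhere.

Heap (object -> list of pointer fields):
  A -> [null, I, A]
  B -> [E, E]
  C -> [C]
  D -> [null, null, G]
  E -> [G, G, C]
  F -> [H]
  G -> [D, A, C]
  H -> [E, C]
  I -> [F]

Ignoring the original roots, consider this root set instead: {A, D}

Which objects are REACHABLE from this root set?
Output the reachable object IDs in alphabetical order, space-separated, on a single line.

Answer: A C D E F G H I

Derivation:
Roots: A D
Mark A: refs=null I A, marked=A
Mark D: refs=null null G, marked=A D
Mark I: refs=F, marked=A D I
Mark G: refs=D A C, marked=A D G I
Mark F: refs=H, marked=A D F G I
Mark C: refs=C, marked=A C D F G I
Mark H: refs=E C, marked=A C D F G H I
Mark E: refs=G G C, marked=A C D E F G H I
Unmarked (collected): B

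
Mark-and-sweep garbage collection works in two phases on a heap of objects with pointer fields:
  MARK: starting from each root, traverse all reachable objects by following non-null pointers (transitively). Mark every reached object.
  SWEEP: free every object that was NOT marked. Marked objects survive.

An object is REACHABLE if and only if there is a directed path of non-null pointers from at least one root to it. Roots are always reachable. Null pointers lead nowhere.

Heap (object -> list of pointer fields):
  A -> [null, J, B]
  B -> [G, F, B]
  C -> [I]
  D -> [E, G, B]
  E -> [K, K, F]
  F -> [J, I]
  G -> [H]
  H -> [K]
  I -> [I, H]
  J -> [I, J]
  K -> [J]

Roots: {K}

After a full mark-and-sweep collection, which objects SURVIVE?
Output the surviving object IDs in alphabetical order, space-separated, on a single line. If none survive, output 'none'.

Roots: K
Mark K: refs=J, marked=K
Mark J: refs=I J, marked=J K
Mark I: refs=I H, marked=I J K
Mark H: refs=K, marked=H I J K
Unmarked (collected): A B C D E F G

Answer: H I J K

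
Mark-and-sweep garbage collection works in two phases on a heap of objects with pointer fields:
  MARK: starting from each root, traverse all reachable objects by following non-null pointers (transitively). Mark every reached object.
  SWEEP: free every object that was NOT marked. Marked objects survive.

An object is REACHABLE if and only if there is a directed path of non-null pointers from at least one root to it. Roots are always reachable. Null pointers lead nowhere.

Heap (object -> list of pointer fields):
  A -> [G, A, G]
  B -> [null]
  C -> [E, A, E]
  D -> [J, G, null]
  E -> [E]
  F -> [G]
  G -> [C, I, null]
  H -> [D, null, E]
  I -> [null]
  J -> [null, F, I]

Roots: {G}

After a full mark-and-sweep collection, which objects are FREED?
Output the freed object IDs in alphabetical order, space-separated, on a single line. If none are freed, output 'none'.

Roots: G
Mark G: refs=C I null, marked=G
Mark C: refs=E A E, marked=C G
Mark I: refs=null, marked=C G I
Mark E: refs=E, marked=C E G I
Mark A: refs=G A G, marked=A C E G I
Unmarked (collected): B D F H J

Answer: B D F H J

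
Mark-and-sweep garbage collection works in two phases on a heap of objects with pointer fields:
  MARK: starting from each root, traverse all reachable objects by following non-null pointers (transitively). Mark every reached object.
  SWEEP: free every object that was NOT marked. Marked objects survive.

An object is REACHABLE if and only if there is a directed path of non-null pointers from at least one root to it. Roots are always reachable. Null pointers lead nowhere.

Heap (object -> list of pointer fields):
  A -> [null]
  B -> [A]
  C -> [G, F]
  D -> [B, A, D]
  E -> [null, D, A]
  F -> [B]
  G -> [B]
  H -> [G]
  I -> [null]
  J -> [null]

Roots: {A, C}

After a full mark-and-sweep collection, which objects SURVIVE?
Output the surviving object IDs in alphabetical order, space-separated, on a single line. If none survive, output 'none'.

Answer: A B C F G

Derivation:
Roots: A C
Mark A: refs=null, marked=A
Mark C: refs=G F, marked=A C
Mark G: refs=B, marked=A C G
Mark F: refs=B, marked=A C F G
Mark B: refs=A, marked=A B C F G
Unmarked (collected): D E H I J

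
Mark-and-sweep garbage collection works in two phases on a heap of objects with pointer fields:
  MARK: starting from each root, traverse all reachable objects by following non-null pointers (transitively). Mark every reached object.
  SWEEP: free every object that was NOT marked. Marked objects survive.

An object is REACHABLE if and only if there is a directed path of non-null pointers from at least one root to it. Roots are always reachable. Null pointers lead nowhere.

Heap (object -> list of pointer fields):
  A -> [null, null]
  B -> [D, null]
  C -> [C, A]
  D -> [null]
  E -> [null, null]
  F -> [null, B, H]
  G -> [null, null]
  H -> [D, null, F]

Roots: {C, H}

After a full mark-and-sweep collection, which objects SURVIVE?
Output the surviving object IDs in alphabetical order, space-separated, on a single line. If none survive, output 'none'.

Answer: A B C D F H

Derivation:
Roots: C H
Mark C: refs=C A, marked=C
Mark H: refs=D null F, marked=C H
Mark A: refs=null null, marked=A C H
Mark D: refs=null, marked=A C D H
Mark F: refs=null B H, marked=A C D F H
Mark B: refs=D null, marked=A B C D F H
Unmarked (collected): E G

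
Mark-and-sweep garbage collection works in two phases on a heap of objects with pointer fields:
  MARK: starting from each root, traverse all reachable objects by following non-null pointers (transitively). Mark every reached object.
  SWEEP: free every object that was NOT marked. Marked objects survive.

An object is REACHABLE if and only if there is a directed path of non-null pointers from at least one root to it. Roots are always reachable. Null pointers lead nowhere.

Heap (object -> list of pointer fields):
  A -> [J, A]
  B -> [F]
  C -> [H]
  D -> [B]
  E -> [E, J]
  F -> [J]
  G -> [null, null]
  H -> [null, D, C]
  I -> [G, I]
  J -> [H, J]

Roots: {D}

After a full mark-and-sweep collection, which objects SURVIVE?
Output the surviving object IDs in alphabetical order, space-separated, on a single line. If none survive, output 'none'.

Roots: D
Mark D: refs=B, marked=D
Mark B: refs=F, marked=B D
Mark F: refs=J, marked=B D F
Mark J: refs=H J, marked=B D F J
Mark H: refs=null D C, marked=B D F H J
Mark C: refs=H, marked=B C D F H J
Unmarked (collected): A E G I

Answer: B C D F H J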